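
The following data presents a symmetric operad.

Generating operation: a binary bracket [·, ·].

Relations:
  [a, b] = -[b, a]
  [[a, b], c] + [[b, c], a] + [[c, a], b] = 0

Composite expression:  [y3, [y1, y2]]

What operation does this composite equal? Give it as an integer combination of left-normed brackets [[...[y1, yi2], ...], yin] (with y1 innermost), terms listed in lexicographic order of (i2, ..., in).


Skip Jacobi rewriting: expand, keep y1-initial words, read off terms.
Composite bracket: [y3, [y1, y2]]
Each bracket splits as ab - ba, giving 4 signed words (2^2 = 4).
Words beginning with y1 determine it all:
  the word y1y2y3 carries sign -1 and contributes -[[y1, y2], y3]

-[[y1, y2], y3]


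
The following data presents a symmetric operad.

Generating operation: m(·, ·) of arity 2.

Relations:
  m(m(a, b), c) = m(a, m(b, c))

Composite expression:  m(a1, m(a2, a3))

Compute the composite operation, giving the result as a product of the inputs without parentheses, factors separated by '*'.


Key point: m is associative — brackets drop, the a-order remains.
m(a2, a3) reduces to a2 * a3
m(a1, m(a2, a3)) reduces to a1 * a2 * a3

a1 * a2 * a3


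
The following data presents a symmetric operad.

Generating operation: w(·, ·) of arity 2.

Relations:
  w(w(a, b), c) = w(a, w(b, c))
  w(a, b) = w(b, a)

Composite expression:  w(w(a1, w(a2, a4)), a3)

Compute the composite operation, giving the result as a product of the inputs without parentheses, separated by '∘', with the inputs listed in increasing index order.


Reordering under w is free, so list the a-inputs canonically.
w(a2, a4) flattens to a2 ∘ a4
w(a1, w(a2, a4)) flattens to a1 ∘ a2 ∘ a4
w(w(a1, w(a2, a4)), a3) flattens to a1 ∘ a2 ∘ a4 ∘ a3
rearranged into index order: a1 ∘ a2 ∘ a3 ∘ a4

a1 ∘ a2 ∘ a3 ∘ a4


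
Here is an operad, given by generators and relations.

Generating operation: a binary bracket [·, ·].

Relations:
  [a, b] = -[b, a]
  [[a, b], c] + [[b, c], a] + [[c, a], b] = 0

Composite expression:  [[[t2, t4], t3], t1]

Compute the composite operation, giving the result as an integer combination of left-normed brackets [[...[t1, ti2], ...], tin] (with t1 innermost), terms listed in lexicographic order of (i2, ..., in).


-[[[t1, t2], t4], t3] + [[[t1, t3], t2], t4] - [[[t1, t3], t4], t2] + [[[t1, t4], t2], t3]


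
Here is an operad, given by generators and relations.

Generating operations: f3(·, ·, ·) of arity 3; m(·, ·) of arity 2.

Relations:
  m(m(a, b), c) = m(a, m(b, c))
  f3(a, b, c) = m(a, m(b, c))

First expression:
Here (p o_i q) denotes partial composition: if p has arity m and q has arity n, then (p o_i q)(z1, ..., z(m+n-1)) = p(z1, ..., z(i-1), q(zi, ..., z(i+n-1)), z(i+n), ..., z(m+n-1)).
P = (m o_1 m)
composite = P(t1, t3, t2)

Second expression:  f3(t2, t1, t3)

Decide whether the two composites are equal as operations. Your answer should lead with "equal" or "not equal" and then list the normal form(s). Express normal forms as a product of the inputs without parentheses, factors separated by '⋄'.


In normal form, the first expression is t1 ⋄ t3 ⋄ t2
In normal form, the second expression is t2 ⋄ t1 ⋄ t3
No match — not equal.

not equal: they reduce to t1 ⋄ t3 ⋄ t2 and t2 ⋄ t1 ⋄ t3


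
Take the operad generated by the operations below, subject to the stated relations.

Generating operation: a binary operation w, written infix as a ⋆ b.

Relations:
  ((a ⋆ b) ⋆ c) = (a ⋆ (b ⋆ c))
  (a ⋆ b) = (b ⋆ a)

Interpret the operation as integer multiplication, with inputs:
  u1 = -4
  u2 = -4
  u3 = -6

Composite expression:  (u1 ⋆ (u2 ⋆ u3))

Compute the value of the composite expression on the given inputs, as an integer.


-96

(u2 ⋆ u3) = 24
(u1 ⋆ (u2 ⋆ u3)) = -96


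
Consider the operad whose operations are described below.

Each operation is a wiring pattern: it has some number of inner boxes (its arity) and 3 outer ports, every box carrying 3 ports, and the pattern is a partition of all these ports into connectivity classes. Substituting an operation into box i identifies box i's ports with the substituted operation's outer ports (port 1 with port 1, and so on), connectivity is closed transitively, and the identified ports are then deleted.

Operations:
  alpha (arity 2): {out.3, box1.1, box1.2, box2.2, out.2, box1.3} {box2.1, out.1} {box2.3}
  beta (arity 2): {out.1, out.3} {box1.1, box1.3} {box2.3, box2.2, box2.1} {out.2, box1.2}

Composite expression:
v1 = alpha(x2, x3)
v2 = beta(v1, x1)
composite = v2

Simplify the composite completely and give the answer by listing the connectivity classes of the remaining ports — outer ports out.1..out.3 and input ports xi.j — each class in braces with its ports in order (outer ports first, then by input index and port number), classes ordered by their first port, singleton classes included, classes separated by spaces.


{out.1, out.3} {out.2, x2.1, x2.2, x2.3, x3.1, x3.2} {x1.1, x1.2, x1.3} {x3.3}


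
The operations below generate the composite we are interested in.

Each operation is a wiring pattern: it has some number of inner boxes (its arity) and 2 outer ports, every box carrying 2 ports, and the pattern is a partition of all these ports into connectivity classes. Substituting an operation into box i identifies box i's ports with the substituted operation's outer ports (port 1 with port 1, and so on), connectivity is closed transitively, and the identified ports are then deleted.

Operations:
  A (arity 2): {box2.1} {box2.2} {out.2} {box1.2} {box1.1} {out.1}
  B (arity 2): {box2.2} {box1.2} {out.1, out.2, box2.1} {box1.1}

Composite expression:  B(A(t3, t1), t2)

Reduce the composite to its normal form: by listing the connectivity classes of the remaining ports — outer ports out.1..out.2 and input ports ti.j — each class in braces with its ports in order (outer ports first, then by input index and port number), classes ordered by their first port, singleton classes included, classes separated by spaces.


{out.1, out.2, t2.1} {t1.1} {t1.2} {t2.2} {t3.1} {t3.2}


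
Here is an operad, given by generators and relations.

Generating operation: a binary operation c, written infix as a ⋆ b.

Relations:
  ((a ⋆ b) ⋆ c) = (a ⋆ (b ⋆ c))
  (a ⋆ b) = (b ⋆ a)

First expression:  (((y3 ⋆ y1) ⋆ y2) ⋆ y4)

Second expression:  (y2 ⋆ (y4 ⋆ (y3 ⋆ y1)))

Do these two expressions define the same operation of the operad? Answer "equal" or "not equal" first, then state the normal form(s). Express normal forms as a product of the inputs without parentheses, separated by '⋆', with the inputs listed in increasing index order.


equal; both compose to y1 ⋆ y2 ⋆ y3 ⋆ y4

The first expression reduces to y1 ⋆ y2 ⋆ y3 ⋆ y4
The second expression reduces to y1 ⋆ y2 ⋆ y3 ⋆ y4
Identical normal forms: equal.


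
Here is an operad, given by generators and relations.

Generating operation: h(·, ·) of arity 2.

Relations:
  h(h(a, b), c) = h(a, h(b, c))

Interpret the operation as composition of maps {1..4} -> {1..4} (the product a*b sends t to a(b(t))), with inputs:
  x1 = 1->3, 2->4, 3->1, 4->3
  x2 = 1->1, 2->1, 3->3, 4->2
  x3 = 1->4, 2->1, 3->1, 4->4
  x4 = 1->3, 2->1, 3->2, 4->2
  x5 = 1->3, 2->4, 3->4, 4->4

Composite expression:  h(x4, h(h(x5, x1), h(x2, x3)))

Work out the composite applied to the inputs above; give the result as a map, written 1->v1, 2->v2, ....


h(x5, x1) = 1->4, 2->4, 3->3, 4->4
h(x2, x3) = 1->2, 2->1, 3->1, 4->2
h(h(x5, x1), h(x2, x3)) = 1->4, 2->4, 3->4, 4->4
h(x4, h(h(x5, x1), h(x2, x3))) = 1->2, 2->2, 3->2, 4->2

1->2, 2->2, 3->2, 4->2


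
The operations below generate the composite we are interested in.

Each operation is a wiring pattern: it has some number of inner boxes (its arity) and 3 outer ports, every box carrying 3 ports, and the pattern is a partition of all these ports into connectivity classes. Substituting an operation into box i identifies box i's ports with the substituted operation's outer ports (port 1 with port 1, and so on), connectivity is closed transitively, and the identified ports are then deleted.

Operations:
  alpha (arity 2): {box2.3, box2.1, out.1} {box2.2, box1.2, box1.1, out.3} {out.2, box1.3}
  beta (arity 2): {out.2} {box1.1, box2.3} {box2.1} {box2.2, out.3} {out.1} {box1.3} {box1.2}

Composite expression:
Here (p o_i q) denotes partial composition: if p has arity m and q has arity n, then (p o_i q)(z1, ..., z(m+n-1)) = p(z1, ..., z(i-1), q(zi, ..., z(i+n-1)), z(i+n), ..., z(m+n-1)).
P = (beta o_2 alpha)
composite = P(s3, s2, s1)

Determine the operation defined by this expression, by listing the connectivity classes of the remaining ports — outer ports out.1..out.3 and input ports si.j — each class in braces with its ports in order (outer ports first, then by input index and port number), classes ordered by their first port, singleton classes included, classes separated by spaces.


{out.1} {out.2} {out.3, s2.3} {s1.1, s1.3} {s1.2, s2.1, s2.2, s3.1} {s3.2} {s3.3}

Connectivity passes through glued beta-boundaries; trace each wire chain.
the subtree at alpha composes to {out.1, s1.1, s1.3} {out.2, s2.3} {out.3, s1.2, s2.1, s2.2} on (s2, s1); out.j = own outer ports
the subtree at beta composes to {out.1} {out.2} {out.3, s2.3} {s1.1, s1.3} {s1.2, s2.1, s2.2, s3.1} {s3.2} {s3.3} on (s3, s2, s1); out.j = own outer ports


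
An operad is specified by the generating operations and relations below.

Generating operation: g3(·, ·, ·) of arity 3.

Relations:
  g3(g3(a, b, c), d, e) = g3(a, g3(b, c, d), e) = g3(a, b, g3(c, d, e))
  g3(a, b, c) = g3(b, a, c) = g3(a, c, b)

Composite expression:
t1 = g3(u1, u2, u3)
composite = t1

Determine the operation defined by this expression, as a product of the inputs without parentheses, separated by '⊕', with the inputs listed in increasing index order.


With g3 associative and commutative, the u-input set is all that matters.
g3(u1, u2, u3) flattens to u1 ⊕ u2 ⊕ u3
rearranged into index order: u1 ⊕ u2 ⊕ u3

u1 ⊕ u2 ⊕ u3


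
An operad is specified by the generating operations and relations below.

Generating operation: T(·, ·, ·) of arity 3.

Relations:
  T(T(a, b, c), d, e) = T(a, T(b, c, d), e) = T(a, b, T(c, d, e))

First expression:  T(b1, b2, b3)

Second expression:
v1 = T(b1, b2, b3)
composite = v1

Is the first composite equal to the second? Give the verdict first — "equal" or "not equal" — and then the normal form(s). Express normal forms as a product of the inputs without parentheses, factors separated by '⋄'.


equal; the common form is b1 ⋄ b2 ⋄ b3


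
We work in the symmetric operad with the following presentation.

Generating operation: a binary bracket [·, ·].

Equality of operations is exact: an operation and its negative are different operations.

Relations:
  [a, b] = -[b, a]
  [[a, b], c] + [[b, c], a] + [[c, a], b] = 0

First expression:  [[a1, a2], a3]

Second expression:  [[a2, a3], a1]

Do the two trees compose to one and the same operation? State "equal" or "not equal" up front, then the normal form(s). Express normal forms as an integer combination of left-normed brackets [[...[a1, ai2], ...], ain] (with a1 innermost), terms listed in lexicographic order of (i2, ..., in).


not equal; first: [[a1, a2], a3]; second: -[[a1, a2], a3] + [[a1, a3], a2]


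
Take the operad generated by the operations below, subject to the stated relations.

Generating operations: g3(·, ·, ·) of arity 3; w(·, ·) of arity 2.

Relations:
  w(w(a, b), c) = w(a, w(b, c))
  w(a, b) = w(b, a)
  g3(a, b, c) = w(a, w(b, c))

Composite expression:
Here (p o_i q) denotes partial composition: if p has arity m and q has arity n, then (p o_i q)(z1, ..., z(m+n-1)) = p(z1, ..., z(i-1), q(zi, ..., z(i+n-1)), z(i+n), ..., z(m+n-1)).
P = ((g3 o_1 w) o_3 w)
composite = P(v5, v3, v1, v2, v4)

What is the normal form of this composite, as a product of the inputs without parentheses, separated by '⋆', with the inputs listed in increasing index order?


v1 ⋆ v2 ⋆ v3 ⋆ v4 ⋆ v5


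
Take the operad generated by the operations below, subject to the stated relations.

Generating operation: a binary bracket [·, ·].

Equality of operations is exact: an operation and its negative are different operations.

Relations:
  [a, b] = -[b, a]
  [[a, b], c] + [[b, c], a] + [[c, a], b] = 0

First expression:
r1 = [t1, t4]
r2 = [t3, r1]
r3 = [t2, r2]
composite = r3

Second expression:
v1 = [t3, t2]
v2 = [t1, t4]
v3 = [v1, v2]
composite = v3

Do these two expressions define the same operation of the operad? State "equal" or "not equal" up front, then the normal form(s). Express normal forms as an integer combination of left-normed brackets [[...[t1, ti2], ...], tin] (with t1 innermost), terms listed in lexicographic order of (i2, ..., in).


not equal: they reduce to [[[t1, t4], t3], t2] and [[[t1, t4], t2], t3] - [[[t1, t4], t3], t2]

The first composite normalizes to [[[t1, t4], t3], t2]
The second composite normalizes to [[[t1, t4], t2], t3] - [[[t1, t4], t3], t2]
The normal forms differ: not equal.


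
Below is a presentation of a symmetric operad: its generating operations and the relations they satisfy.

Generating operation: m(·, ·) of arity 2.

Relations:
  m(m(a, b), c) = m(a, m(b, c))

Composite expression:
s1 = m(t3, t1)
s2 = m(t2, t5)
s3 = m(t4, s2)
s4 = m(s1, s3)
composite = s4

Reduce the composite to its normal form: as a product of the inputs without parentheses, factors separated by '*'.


t3 * t1 * t4 * t2 * t5

Under associativity of m, the answer is the t's in reading order.
m(t3, t1) collapses to t3 * t1
m(t2, t5) collapses to t2 * t5
m(t4, m(t2, t5)) collapses to t4 * t2 * t5
m(m(t3, t1), m(t4, m(t2, t5))) collapses to t3 * t1 * t4 * t2 * t5


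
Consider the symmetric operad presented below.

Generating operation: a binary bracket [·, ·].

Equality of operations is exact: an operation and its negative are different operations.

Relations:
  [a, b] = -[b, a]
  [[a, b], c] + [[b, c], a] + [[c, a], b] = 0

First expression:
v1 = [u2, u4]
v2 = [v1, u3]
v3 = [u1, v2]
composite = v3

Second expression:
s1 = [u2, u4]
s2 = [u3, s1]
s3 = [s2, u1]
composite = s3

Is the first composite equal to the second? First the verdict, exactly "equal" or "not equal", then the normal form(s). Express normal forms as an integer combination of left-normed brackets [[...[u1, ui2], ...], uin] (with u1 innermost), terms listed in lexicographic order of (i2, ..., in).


equal: each reduces to [[[u1, u2], u4], u3] - [[[u1, u3], u2], u4] + [[[u1, u3], u4], u2] - [[[u1, u4], u2], u3]

The first expression, normalized: [[[u1, u2], u4], u3] - [[[u1, u3], u2], u4] + [[[u1, u3], u4], u2] - [[[u1, u4], u2], u3]
The second expression, normalized: [[[u1, u2], u4], u3] - [[[u1, u3], u2], u4] + [[[u1, u3], u4], u2] - [[[u1, u4], u2], u3]
The forms coincide; equal.


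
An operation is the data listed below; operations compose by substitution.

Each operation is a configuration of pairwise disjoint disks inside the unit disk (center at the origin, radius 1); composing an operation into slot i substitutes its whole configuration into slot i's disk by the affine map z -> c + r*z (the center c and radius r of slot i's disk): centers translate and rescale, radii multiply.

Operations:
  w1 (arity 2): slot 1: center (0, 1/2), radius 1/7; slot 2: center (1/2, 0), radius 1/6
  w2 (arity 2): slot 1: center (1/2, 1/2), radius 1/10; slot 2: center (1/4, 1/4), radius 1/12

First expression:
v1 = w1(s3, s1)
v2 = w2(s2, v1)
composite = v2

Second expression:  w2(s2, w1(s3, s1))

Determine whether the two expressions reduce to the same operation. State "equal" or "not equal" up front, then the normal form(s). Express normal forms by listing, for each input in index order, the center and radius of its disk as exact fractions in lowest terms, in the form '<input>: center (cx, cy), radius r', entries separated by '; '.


equal: each reduces to s1: center (7/24, 1/4), radius 1/72; s2: center (1/2, 1/2), radius 1/10; s3: center (1/4, 7/24), radius 1/84

In normal form, the first expression is s1: center (7/24, 1/4), radius 1/72; s2: center (1/2, 1/2), radius 1/10; s3: center (1/4, 7/24), radius 1/84
In normal form, the second expression is s1: center (7/24, 1/4), radius 1/72; s2: center (1/2, 1/2), radius 1/10; s3: center (1/4, 7/24), radius 1/84
One common form — equal.


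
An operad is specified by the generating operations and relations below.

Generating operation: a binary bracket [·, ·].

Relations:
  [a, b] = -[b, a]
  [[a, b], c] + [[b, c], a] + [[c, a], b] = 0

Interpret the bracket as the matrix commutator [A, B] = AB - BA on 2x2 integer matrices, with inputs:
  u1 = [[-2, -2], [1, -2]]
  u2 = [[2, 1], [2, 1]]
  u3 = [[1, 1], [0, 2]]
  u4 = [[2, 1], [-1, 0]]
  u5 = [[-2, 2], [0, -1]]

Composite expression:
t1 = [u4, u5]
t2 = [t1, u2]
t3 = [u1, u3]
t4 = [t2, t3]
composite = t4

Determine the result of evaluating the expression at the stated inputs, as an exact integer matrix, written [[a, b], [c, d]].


[u4, u5] = [[2, 5], [1, -2]]
[[u4, u5], u2] = [[9, -1], [-7, -9]]
[u1, u3] = [[-1, -2], [-1, 1]]
[[[u4, u5], u2], [u1, u3]] = [[-13, -38], [32, 13]]

[[-13, -38], [32, 13]]


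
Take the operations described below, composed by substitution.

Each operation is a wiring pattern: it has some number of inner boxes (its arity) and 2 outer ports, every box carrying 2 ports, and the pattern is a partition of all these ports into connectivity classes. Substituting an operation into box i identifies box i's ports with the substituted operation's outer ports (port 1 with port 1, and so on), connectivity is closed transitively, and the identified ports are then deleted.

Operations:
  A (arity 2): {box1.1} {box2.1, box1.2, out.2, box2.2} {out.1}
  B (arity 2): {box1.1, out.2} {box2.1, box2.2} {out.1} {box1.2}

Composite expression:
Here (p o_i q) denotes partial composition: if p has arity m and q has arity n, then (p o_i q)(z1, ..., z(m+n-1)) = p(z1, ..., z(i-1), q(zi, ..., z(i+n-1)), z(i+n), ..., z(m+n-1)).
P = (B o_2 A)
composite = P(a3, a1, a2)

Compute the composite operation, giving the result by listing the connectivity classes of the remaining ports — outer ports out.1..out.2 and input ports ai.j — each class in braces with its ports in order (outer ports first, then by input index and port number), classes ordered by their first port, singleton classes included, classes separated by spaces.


{out.1} {out.2, a3.1} {a1.1} {a1.2, a2.1, a2.2} {a3.2}

Two ports join when wires chain via B-identified ports.
the subtree at A composes to {out.1} {out.2, a1.2, a2.1, a2.2} {a1.1} on (a1, a2); out.j = own outer ports
the subtree at B composes to {out.1} {out.2, a3.1} {a1.1} {a1.2, a2.1, a2.2} {a3.2} on (a3, a1, a2); out.j = own outer ports


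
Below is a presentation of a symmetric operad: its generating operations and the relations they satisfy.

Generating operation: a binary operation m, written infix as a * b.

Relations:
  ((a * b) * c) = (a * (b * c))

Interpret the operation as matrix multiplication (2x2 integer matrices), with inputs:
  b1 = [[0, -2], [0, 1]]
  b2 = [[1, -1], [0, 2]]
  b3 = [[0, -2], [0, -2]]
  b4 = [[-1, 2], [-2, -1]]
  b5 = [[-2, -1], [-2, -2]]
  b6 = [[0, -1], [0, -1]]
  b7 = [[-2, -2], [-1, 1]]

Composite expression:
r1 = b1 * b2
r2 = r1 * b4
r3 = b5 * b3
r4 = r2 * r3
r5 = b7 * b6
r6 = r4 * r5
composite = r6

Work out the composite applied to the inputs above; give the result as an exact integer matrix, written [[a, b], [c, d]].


[[0, 0], [0, 0]]

(b1 * b2) = [[0, -4], [0, 2]]
((b1 * b2) * b4) = [[8, 4], [-4, -2]]
(b5 * b3) = [[0, 6], [0, 8]]
(((b1 * b2) * b4) * (b5 * b3)) = [[0, 80], [0, -40]]
(b7 * b6) = [[0, 4], [0, 0]]
((((b1 * b2) * b4) * (b5 * b3)) * (b7 * b6)) = [[0, 0], [0, 0]]


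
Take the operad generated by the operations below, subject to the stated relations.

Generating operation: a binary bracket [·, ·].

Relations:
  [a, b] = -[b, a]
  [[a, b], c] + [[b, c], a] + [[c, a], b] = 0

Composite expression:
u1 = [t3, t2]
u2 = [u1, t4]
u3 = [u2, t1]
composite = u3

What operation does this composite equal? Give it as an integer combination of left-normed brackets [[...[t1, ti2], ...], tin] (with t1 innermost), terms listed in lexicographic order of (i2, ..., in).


[[[t1, t2], t3], t4] - [[[t1, t3], t2], t4] - [[[t1, t4], t2], t3] + [[[t1, t4], t3], t2]


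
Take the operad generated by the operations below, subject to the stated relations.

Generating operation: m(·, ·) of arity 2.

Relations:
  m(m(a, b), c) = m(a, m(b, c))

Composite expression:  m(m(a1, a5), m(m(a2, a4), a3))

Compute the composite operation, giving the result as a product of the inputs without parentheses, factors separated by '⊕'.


a1 ⊕ a5 ⊕ a2 ⊕ a4 ⊕ a3

Every regrouping of m is equal, so read the a-inputs in written order.
m(a1, a5) reduces to a1 ⊕ a5
m(a2, a4) reduces to a2 ⊕ a4
m(m(a2, a4), a3) reduces to a2 ⊕ a4 ⊕ a3
m(m(a1, a5), m(m(a2, a4), a3)) reduces to a1 ⊕ a5 ⊕ a2 ⊕ a4 ⊕ a3


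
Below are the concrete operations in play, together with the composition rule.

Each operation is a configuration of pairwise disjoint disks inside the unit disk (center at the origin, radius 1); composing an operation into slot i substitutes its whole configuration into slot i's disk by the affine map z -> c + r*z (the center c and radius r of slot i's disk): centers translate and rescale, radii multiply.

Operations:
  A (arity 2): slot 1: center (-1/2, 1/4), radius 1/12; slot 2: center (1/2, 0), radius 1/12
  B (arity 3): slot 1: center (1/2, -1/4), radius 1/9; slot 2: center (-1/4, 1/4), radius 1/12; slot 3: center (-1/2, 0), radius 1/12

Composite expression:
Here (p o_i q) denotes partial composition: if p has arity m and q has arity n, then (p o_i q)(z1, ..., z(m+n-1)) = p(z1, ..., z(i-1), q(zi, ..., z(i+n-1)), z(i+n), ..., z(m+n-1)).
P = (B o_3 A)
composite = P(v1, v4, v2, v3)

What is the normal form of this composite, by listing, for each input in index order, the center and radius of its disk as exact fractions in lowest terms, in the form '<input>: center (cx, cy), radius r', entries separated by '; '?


v1: center (1/2, -1/4), radius 1/9; v2: center (-13/24, 1/48), radius 1/144; v3: center (-11/24, 0), radius 1/144; v4: center (-1/4, 1/4), radius 1/12

Nesting under B composes maps z -> c + r*z down each v-path.
for v1, the 1-step affine chain lands on center (1/2, -1/4), radius 1/9
for v4, the 1-step affine chain lands on center (-1/4, 1/4), radius 1/12
for v2, the 2-step affine chain lands on center (-13/24, 1/48), radius 1/144
for v3, the 2-step affine chain lands on center (-11/24, 0), radius 1/144


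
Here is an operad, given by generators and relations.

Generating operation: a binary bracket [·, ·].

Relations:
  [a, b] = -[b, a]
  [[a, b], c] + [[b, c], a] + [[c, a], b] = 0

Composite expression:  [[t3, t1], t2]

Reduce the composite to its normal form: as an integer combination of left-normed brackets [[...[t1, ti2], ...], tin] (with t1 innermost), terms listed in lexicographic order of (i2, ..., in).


-[[t1, t3], t2]

Antisymmetry and Jacobi reduce to t1-anchored left-normed brackets.
Composite bracket: [[t3, t1], t2]
Expanding via [a, b] = ab - ba: 4 signed words (2^2 = 4).
Words beginning with t1 determine it all:
  t1t3t2 appears with sign -1, giving the term -[[t1, t3], t2]


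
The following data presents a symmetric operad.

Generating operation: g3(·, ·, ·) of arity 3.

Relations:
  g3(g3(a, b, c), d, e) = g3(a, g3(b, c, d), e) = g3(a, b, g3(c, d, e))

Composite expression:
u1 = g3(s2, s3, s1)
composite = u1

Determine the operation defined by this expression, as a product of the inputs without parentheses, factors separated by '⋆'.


s2 ⋆ s3 ⋆ s1

The g3-tree's shape is irrelevant; the s-reading-order decides.
g3(s2, s3, s1) flattens to s2 ⋆ s3 ⋆ s1


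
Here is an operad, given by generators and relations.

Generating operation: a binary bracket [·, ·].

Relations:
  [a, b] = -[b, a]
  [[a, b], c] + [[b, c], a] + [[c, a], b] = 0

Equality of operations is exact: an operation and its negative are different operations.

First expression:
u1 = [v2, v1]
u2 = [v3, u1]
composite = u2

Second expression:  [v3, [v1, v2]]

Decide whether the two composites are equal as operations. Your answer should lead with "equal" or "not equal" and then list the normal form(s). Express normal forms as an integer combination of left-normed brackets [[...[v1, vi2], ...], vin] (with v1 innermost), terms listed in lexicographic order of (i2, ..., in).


not equal; the first gives [[v1, v2], v3] and the second -[[v1, v2], v3]

Normal form of the first expression: [[v1, v2], v3]
Normal form of the second expression: -[[v1, v2], v3]
The forms do not match — not equal.


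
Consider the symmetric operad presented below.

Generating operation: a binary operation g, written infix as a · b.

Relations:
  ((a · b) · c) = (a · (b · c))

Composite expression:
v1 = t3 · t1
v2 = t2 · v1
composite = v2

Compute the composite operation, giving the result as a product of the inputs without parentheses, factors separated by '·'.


t2 · t3 · t1


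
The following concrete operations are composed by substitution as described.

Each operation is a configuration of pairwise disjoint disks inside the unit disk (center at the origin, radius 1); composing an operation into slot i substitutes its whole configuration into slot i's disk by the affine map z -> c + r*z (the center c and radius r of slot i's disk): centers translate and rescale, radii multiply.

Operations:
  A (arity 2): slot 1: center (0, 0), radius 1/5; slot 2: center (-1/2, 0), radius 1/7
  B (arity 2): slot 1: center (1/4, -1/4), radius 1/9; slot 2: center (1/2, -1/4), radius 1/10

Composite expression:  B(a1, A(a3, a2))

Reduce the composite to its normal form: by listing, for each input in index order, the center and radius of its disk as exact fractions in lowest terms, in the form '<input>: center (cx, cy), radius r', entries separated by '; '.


Each a-disk chains the slot maps above it in B; radii multiply.
for a1, the 1-step affine chain lands on center (1/4, -1/4), radius 1/9
for a3, the 2-step affine chain lands on center (1/2, -1/4), radius 1/50
for a2, the 2-step affine chain lands on center (9/20, -1/4), radius 1/70

a1: center (1/4, -1/4), radius 1/9; a2: center (9/20, -1/4), radius 1/70; a3: center (1/2, -1/4), radius 1/50


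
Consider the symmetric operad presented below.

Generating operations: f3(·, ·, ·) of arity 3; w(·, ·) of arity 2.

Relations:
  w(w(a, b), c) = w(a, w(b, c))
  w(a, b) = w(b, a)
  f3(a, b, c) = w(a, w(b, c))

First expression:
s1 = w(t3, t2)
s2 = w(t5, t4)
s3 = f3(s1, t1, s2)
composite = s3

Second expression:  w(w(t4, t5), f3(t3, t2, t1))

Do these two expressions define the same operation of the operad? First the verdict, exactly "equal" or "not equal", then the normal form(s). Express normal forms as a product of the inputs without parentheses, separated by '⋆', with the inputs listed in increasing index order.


Reducing the first expression gives t1 ⋆ t2 ⋆ t3 ⋆ t4 ⋆ t5
Reducing the second expression gives t1 ⋆ t2 ⋆ t3 ⋆ t4 ⋆ t5
Same normal form: equal.

equal; both compose to t1 ⋆ t2 ⋆ t3 ⋆ t4 ⋆ t5


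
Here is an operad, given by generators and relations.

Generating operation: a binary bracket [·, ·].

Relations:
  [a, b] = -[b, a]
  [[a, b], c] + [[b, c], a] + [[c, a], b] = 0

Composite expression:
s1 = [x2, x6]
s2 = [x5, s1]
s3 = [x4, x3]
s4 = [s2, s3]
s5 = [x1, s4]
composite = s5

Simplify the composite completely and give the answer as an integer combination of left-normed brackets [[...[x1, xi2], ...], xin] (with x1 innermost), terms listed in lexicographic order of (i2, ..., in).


A multilinear Lie element is pinned by x1-initial words (x1 innermost).
Composite bracket: [x1, [[x5, [x2, x6]], [x4, x3]]]
Expanding via [a, b] = ab - ba: 32 signed words (2^5 = 32).
Coefficients come from the x1-initial words:
  x1x2x6x5x3x4 appears with sign +1, giving the term +[[[[[x1, x2], x6], x5], x3], x4]
  x1x2x6x5x4x3 appears with sign -1, giving the term -[[[[[x1, x2], x6], x5], x4], x3]
  x1x3x4x2x6x5 appears with sign -1, giving the term -[[[[[x1, x3], x4], x2], x6], x5]
  x1x3x4x5x2x6 appears with sign +1, giving the term +[[[[[x1, x3], x4], x5], x2], x6]
  x1x3x4x5x6x2 appears with sign -1, giving the term -[[[[[x1, x3], x4], x5], x6], x2]
  x1x3x4x6x2x5 appears with sign +1, giving the term +[[[[[x1, x3], x4], x6], x2], x5]
  x1x4x3x2x6x5 appears with sign +1, giving the term +[[[[[x1, x4], x3], x2], x6], x5]
  x1x4x3x5x2x6 appears with sign -1, giving the term -[[[[[x1, x4], x3], x5], x2], x6]
  x1x4x3x5x6x2 appears with sign +1, giving the term +[[[[[x1, x4], x3], x5], x6], x2]
  x1x4x3x6x2x5 appears with sign -1, giving the term -[[[[[x1, x4], x3], x6], x2], x5]
  x1x5x2x6x3x4 appears with sign -1, giving the term -[[[[[x1, x5], x2], x6], x3], x4]
  x1x5x2x6x4x3 appears with sign +1, giving the term +[[[[[x1, x5], x2], x6], x4], x3]
  x1x5x6x2x3x4 appears with sign +1, giving the term +[[[[[x1, x5], x6], x2], x3], x4]
  x1x5x6x2x4x3 appears with sign -1, giving the term -[[[[[x1, x5], x6], x2], x4], x3]
  x1x6x2x5x3x4 appears with sign -1, giving the term -[[[[[x1, x6], x2], x5], x3], x4]
  x1x6x2x5x4x3 appears with sign +1, giving the term +[[[[[x1, x6], x2], x5], x4], x3]

[[[[[x1, x2], x6], x5], x3], x4] - [[[[[x1, x2], x6], x5], x4], x3] - [[[[[x1, x3], x4], x2], x6], x5] + [[[[[x1, x3], x4], x5], x2], x6] - [[[[[x1, x3], x4], x5], x6], x2] + [[[[[x1, x3], x4], x6], x2], x5] + [[[[[x1, x4], x3], x2], x6], x5] - [[[[[x1, x4], x3], x5], x2], x6] + [[[[[x1, x4], x3], x5], x6], x2] - [[[[[x1, x4], x3], x6], x2], x5] - [[[[[x1, x5], x2], x6], x3], x4] + [[[[[x1, x5], x2], x6], x4], x3] + [[[[[x1, x5], x6], x2], x3], x4] - [[[[[x1, x5], x6], x2], x4], x3] - [[[[[x1, x6], x2], x5], x3], x4] + [[[[[x1, x6], x2], x5], x4], x3]


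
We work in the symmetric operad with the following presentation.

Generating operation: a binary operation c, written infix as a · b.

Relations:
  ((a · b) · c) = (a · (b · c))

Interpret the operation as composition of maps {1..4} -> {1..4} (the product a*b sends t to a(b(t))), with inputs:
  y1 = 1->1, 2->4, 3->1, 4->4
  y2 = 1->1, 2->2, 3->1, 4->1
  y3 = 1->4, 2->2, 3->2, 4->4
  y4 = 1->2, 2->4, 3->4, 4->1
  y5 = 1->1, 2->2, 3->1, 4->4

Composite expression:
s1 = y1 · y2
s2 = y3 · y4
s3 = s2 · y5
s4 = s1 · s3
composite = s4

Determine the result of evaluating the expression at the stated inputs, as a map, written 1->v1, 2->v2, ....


(y1 · y2) = 1->1, 2->4, 3->1, 4->1
(y3 · y4) = 1->2, 2->4, 3->4, 4->4
((y3 · y4) · y5) = 1->2, 2->4, 3->2, 4->4
((y1 · y2) · ((y3 · y4) · y5)) = 1->4, 2->1, 3->4, 4->1

1->4, 2->1, 3->4, 4->1


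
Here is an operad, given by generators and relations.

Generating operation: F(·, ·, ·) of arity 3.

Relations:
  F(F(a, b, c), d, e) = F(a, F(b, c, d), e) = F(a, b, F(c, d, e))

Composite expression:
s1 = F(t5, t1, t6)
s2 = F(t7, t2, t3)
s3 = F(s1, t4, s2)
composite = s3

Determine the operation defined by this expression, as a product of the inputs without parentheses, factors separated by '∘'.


t5 ∘ t1 ∘ t6 ∘ t4 ∘ t7 ∘ t2 ∘ t3


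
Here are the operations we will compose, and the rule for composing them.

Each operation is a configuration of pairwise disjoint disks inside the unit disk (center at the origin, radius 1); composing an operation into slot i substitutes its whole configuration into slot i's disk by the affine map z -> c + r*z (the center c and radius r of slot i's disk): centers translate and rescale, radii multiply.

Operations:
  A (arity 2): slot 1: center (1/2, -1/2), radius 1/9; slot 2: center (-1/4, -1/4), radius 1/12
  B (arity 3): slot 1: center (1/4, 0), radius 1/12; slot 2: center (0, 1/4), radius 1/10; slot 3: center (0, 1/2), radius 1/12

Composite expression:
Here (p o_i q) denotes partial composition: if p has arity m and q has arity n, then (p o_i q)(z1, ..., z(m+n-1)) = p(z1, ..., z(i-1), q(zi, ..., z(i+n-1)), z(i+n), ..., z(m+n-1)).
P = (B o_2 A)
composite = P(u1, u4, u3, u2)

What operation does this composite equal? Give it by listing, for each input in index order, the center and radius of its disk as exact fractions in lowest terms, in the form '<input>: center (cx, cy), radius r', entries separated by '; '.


Each u-disk chains the slot maps above it in B; radii multiply.
tracing u1 down its 1-map path: center (1/4, 0), radius 1/12
tracing u4 down its 2-map path: center (1/20, 1/5), radius 1/90
tracing u3 down its 2-map path: center (-1/40, 9/40), radius 1/120
tracing u2 down its 1-map path: center (0, 1/2), radius 1/12

u1: center (1/4, 0), radius 1/12; u2: center (0, 1/2), radius 1/12; u3: center (-1/40, 9/40), radius 1/120; u4: center (1/20, 1/5), radius 1/90


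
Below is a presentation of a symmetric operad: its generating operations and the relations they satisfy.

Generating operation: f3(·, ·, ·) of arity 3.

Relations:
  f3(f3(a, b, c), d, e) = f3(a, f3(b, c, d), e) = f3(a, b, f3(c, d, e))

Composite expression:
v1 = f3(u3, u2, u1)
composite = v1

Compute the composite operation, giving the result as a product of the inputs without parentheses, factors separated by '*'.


u3 * u2 * u1

Key point: f3 is associative — brackets drop, the u-order remains.
f3(u3, u2, u1) reduces to u3 * u2 * u1


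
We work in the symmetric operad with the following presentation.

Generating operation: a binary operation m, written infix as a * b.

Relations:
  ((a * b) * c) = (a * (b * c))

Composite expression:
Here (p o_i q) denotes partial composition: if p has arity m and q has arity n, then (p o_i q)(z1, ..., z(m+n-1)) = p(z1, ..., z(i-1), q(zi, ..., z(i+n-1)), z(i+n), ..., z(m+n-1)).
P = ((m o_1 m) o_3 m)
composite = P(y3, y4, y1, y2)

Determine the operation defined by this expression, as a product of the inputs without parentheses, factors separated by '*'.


All parenthesizations of m agree; list the y-inputs left to right.
(y3 * y4) reduces to y3 * y4
(y1 * y2) reduces to y1 * y2
((y3 * y4) * (y1 * y2)) reduces to y3 * y4 * y1 * y2

y3 * y4 * y1 * y2


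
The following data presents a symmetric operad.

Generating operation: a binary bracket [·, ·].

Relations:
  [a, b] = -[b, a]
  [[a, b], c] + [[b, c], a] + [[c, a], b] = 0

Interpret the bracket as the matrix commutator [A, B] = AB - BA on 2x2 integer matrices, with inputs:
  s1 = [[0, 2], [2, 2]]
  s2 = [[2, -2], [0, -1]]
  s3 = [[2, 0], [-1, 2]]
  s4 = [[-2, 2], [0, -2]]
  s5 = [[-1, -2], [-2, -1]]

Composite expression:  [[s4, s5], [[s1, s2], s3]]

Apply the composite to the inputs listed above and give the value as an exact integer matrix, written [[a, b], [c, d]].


[s4, s5] = [[-4, 0], [0, 4]]
[s1, s2] = [[4, -2], [6, -4]]
[[s1, s2], s3] = [[2, 0], [8, -2]]
[[s4, s5], [[s1, s2], s3]] = [[0, 0], [64, 0]]

[[0, 0], [64, 0]]


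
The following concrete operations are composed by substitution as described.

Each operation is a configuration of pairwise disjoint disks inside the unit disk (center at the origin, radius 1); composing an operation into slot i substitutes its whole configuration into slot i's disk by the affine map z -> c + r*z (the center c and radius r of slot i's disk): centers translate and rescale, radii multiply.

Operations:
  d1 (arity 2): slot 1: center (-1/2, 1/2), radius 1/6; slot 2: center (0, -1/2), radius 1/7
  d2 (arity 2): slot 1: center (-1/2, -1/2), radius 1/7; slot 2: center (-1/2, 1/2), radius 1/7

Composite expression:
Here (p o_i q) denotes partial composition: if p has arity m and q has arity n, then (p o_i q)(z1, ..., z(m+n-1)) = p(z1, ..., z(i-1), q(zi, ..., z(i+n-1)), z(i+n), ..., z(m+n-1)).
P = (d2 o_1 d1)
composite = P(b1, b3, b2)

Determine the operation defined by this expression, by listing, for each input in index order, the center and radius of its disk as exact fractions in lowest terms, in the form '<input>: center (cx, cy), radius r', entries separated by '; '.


b1: center (-4/7, -3/7), radius 1/42; b2: center (-1/2, 1/2), radius 1/7; b3: center (-1/2, -4/7), radius 1/49


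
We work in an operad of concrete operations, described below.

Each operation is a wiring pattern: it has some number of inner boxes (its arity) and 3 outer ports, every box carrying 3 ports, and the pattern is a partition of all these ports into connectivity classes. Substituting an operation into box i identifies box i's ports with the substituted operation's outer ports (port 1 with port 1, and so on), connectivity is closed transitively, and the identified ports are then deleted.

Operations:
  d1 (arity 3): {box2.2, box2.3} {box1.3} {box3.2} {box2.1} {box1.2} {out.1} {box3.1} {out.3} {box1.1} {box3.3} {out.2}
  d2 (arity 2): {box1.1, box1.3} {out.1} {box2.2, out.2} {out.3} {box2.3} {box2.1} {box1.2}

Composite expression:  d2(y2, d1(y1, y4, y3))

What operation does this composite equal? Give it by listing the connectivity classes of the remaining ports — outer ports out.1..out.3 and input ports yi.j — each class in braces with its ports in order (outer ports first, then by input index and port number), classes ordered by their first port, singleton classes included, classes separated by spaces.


{out.1} {out.2} {out.3} {y1.1} {y1.2} {y1.3} {y2.1, y2.3} {y2.2} {y3.1} {y3.2} {y3.3} {y4.1} {y4.2, y4.3}

Treat the ports identified at d2 as solder joints: merge, then drop.
through d1, on inputs (y1, y4, y3): {out.1} {out.2} {out.3} {y1.1} {y1.2} {y1.3} {y3.1} {y3.2} {y3.3} {y4.1} {y4.2, y4.3} (out.j = stage outer ports)
through d2, on inputs (y2, y1, y4, y3): {out.1} {out.2} {out.3} {y1.1} {y1.2} {y1.3} {y2.1, y2.3} {y2.2} {y3.1} {y3.2} {y3.3} {y4.1} {y4.2, y4.3} (out.j = stage outer ports)


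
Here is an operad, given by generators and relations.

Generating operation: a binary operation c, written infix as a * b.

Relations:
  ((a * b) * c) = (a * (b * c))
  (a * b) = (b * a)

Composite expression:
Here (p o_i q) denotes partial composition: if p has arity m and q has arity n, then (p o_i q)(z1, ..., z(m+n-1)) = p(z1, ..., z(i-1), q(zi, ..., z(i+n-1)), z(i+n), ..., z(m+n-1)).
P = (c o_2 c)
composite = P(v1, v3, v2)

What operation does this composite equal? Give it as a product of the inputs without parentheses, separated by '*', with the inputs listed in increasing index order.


With c associative and commutative, the v-input set is all that matters.
(v3 * v2) unparenthesizes to v3 * v2
(v1 * (v3 * v2)) unparenthesizes to v1 * v3 * v2
putting the inputs in ascending order: v1 * v2 * v3

v1 * v2 * v3


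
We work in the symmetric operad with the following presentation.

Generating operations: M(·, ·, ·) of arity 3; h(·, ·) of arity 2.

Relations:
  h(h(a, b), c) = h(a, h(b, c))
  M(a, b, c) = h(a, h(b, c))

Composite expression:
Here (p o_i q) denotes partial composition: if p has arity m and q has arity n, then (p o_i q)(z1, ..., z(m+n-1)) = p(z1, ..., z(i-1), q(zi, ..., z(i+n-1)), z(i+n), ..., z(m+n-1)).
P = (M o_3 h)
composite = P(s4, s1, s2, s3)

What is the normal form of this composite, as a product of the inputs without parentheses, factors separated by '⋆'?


s4 ⋆ s1 ⋆ s2 ⋆ s3

Associativity of M dissolves the nesting; only the s-input order survives.
h(s2, s3) reduces to s2 ⋆ s3
M(s4, s1, h(s2, s3)) reduces to s4 ⋆ s1 ⋆ s2 ⋆ s3


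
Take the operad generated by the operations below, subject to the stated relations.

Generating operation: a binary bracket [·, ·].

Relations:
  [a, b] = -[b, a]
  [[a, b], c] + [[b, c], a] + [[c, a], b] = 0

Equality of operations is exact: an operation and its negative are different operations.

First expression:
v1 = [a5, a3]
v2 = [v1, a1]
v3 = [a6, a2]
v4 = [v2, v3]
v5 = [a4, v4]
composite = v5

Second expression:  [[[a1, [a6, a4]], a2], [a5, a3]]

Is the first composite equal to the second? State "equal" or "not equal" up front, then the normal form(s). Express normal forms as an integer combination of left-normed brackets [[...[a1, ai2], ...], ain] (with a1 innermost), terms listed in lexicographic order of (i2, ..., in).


The first expression reduces to [[[[[a1, a3], a5], a2], a6], a4] - [[[[[a1, a3], a5], a6], a2], a4] - [[[[[a1, a5], a3], a2], a6], a4] + [[[[[a1, a5], a3], a6], a2], a4]
The second expression reduces to [[[[[a1, a4], a6], a2], a3], a5] - [[[[[a1, a4], a6], a2], a5], a3] - [[[[[a1, a6], a4], a2], a3], a5] + [[[[[a1, a6], a4], a2], a5], a3]
Distinct normal forms: not equal.

not equal: they reduce to [[[[[a1, a3], a5], a2], a6], a4] - [[[[[a1, a3], a5], a6], a2], a4] - [[[[[a1, a5], a3], a2], a6], a4] + [[[[[a1, a5], a3], a6], a2], a4] and [[[[[a1, a4], a6], a2], a3], a5] - [[[[[a1, a4], a6], a2], a5], a3] - [[[[[a1, a6], a4], a2], a3], a5] + [[[[[a1, a6], a4], a2], a5], a3]
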